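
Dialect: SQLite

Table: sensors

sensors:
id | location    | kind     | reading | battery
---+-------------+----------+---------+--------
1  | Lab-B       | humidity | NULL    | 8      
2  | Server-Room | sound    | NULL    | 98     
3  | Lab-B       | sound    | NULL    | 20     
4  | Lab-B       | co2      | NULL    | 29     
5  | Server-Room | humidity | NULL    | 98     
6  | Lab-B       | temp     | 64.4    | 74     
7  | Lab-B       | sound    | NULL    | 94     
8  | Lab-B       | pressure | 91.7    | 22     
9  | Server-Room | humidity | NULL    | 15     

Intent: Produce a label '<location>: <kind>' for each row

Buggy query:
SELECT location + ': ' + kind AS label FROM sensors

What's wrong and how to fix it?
Bug: '+' is numeric addition; on text columns SQLite converts them to 0 instead of concatenating

Fix: Replace + with || to concatenate text

Corrected query:
SELECT location || ': ' || kind AS label FROM sensors

Result:
label                
---------------------
Lab-B: humidity      
Server-Room: sound   
Lab-B: sound         
Lab-B: co2           
Server-Room: humidity
Lab-B: temp          
Lab-B: sound         
Lab-B: pressure      
Server-Room: humidity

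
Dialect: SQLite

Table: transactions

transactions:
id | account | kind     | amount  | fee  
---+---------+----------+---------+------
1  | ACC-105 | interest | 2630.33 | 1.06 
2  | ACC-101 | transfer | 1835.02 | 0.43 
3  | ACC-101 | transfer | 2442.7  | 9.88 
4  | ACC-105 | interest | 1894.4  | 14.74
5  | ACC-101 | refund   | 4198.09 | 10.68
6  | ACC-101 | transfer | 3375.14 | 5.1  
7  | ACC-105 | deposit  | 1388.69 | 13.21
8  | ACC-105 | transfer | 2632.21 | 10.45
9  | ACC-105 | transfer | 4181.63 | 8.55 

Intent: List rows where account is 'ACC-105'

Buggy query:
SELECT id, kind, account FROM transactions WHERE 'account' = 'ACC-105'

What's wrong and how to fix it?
Bug: Single quotes denote string literals in SQL; the column name is being compared as a constant string

Fix: Remove the quotes around the column name (or use double quotes for an identifier)

Corrected query:
SELECT id, kind, account FROM transactions WHERE account = 'ACC-105'

Result:
id | kind     | account
---+----------+--------
1  | interest | ACC-105
4  | interest | ACC-105
7  | deposit  | ACC-105
8  | transfer | ACC-105
9  | transfer | ACC-105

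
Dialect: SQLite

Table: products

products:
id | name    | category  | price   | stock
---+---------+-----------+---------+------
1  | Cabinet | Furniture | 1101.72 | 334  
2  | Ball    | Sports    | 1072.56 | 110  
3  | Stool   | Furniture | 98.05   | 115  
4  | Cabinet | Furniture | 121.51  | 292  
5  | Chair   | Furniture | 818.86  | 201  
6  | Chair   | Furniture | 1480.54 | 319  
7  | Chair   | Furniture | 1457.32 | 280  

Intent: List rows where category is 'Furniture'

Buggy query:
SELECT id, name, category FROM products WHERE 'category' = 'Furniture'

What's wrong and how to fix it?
Bug: Single quotes denote string literals in SQL; the column name is being compared as a constant string

Fix: Reference the column as category without single quotes

Corrected query:
SELECT id, name, category FROM products WHERE category = 'Furniture'

Result:
id | name    | category 
---+---------+----------
1  | Cabinet | Furniture
3  | Stool   | Furniture
4  | Cabinet | Furniture
5  | Chair   | Furniture
6  | Chair   | Furniture
7  | Chair   | Furniture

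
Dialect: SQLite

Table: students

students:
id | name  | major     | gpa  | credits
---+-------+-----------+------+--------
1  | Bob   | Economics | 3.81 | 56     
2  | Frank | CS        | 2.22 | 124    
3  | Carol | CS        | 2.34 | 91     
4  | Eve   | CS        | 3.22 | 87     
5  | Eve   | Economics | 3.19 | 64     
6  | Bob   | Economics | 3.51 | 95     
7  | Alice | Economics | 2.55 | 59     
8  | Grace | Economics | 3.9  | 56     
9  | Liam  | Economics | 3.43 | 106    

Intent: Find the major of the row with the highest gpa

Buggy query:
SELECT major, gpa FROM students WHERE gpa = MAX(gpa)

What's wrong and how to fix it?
Bug: WHERE is evaluated per row; an aggregate over the whole table isn't defined there

Fix: Wrap MAX in a scalar subquery so WHERE compares against a single value

Corrected query:
SELECT major, gpa FROM students WHERE gpa = (SELECT MAX(gpa) FROM students)

Result:
major     | gpa
----------+----
Economics | 3.9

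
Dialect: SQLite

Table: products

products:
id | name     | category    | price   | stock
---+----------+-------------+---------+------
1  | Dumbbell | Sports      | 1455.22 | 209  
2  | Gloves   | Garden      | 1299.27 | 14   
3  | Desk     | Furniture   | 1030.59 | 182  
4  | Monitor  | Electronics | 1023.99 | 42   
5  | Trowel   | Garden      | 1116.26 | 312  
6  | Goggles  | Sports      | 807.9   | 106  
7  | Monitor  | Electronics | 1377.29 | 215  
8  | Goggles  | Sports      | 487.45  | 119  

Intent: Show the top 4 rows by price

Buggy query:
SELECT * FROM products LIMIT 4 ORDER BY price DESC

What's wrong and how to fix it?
Bug: ORDER BY cannot follow LIMIT; LIMIT is the final clause

Fix: Swap the clauses: ORDER BY first, then LIMIT

Corrected query:
SELECT * FROM products ORDER BY price DESC LIMIT 4

Result:
id | name     | category    | price   | stock
---+----------+-------------+---------+------
1  | Dumbbell | Sports      | 1455.22 | 209  
7  | Monitor  | Electronics | 1377.29 | 215  
2  | Gloves   | Garden      | 1299.27 | 14   
5  | Trowel   | Garden      | 1116.26 | 312  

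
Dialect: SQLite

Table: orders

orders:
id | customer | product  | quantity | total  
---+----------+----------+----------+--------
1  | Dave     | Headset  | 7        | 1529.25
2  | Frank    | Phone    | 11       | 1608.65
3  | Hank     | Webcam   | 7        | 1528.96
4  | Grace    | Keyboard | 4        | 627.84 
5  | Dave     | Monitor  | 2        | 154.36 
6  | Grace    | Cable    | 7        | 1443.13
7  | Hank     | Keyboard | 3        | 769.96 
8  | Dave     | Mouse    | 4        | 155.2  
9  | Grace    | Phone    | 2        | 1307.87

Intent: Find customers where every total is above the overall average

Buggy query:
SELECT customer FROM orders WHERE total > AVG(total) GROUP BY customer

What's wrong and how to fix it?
Bug: AVG() is an aggregate; it can't sit directly in WHERE

Fix: Use a subquery for AVG and a HAVING MIN(...) filter so the condition holds for every row in the group

Corrected query:
SELECT customer FROM orders GROUP BY customer HAVING MIN(total) > (SELECT AVG(total) FROM orders)

Result:
customer
--------
Frank   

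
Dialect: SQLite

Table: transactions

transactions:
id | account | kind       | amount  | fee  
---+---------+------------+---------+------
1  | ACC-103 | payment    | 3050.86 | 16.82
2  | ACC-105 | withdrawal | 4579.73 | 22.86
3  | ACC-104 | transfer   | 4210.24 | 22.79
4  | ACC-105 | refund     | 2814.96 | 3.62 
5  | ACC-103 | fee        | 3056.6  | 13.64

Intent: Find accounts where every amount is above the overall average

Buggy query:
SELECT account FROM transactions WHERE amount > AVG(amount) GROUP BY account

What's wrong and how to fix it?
Bug: WHERE evaluates per row before aggregation, so AVG() is unavailable

Fix: Use a subquery for AVG and a HAVING MIN(...) filter so the condition holds for every row in the group

Corrected query:
SELECT account FROM transactions GROUP BY account HAVING MIN(amount) > (SELECT AVG(amount) FROM transactions)

Result:
account
-------
ACC-104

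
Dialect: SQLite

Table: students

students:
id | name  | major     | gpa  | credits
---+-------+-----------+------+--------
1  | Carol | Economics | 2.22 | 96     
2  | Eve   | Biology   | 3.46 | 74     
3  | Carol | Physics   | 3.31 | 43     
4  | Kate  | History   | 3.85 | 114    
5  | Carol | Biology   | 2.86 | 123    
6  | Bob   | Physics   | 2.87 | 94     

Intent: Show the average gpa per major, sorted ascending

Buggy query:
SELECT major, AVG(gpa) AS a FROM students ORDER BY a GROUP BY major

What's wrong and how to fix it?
Bug: ORDER BY appears before GROUP BY; SQL clause order requires GROUP BY first

Fix: Reorder: SELECT … FROM … GROUP BY … ORDER BY …

Corrected query:
SELECT major, AVG(gpa) AS a FROM students GROUP BY major ORDER BY a

Result:
major     | a   
----------+-----
Economics | 2.22
Physics   | 3.09
Biology   | 3.16
History   | 3.85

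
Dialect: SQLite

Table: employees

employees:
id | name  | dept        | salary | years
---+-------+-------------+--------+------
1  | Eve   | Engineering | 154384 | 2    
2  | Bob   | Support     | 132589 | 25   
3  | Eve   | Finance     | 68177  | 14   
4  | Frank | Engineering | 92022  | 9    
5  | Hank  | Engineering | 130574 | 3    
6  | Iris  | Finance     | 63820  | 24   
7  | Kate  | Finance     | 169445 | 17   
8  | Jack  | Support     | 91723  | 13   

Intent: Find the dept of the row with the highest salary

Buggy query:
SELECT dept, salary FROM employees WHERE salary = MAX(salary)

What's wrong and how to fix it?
Bug: MAX(salary) is an aggregate and cannot be used directly in WHERE

Fix: Use a subquery: WHERE salary = (SELECT MAX(salary) FROM employees)

Corrected query:
SELECT dept, salary FROM employees WHERE salary = (SELECT MAX(salary) FROM employees)

Result:
dept    | salary
--------+-------
Finance | 169445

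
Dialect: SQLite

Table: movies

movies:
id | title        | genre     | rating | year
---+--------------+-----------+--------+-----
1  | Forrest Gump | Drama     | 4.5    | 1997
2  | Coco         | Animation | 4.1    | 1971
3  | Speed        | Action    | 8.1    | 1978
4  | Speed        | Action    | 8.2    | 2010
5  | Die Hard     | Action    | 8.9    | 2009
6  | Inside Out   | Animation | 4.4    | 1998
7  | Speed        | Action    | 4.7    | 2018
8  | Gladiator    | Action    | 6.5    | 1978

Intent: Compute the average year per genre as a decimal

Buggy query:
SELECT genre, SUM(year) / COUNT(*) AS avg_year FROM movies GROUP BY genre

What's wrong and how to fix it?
Bug: SUM(year) and COUNT(*) are both integers; the division truncates the fractional part

Fix: Multiply by 1.0 (or CAST to REAL) to force floating-point division

Corrected query:
SELECT genre, SUM(year) * 1.0 / COUNT(*) AS avg_year FROM movies GROUP BY genre

Result:
genre     | avg_year
----------+---------
Action    | 1998.6  
Animation | 1984.5  
Drama     | 1997    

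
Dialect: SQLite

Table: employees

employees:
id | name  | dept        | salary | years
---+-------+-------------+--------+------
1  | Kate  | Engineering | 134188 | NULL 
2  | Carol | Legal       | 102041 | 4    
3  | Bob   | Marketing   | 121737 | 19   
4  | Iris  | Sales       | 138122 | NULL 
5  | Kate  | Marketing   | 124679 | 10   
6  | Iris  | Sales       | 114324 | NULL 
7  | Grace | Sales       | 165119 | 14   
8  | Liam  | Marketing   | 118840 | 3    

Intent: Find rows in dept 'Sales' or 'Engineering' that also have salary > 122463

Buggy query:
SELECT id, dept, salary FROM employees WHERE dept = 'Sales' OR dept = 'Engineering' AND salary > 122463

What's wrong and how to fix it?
Bug: Without parentheses, AND is evaluated before OR, so the salary filter only applies to the 'Engineering' branch

Fix: Add parentheses around the OR so the AND applies to both alternatives

Corrected query:
SELECT id, dept, salary FROM employees WHERE (dept = 'Sales' OR dept = 'Engineering') AND salary > 122463

Result:
id | dept        | salary
---+-------------+-------
1  | Engineering | 134188
4  | Sales       | 138122
7  | Sales       | 165119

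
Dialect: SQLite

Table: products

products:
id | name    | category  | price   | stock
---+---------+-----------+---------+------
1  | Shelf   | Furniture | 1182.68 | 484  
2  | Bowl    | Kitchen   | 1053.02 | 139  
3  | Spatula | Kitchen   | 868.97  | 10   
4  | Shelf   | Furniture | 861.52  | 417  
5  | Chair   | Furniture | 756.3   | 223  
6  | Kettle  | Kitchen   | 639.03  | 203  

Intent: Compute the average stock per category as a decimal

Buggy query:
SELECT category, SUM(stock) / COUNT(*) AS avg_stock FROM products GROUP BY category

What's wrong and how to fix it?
Bug: SUM(stock) and COUNT(*) are both integers; the division truncates the fractional part

Fix: Multiply by 1.0 (or CAST to REAL) to force floating-point division

Corrected query:
SELECT category, SUM(stock) * 1.0 / COUNT(*) AS avg_stock FROM products GROUP BY category

Result:
category  | avg_stock 
----------+-----------
Furniture | 374.666667
Kitchen   | 117.333333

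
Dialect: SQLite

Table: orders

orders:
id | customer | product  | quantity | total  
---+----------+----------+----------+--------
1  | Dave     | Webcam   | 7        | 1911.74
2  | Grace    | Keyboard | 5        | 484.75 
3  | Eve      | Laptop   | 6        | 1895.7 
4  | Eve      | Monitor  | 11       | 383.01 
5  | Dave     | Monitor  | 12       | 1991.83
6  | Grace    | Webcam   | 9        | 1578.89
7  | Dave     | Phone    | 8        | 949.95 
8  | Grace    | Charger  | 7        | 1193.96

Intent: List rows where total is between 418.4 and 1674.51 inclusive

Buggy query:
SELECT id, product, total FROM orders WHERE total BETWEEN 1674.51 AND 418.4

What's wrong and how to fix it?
Bug: BETWEEN expects the lower bound first; with 1674.51 AND 418.4 the range is empty

Fix: Write BETWEEN 418.4 AND 1674.51

Corrected query:
SELECT id, product, total FROM orders WHERE total BETWEEN 418.4 AND 1674.51

Result:
id | product  | total  
---+----------+--------
2  | Keyboard | 484.75 
6  | Webcam   | 1578.89
7  | Phone    | 949.95 
8  | Charger  | 1193.96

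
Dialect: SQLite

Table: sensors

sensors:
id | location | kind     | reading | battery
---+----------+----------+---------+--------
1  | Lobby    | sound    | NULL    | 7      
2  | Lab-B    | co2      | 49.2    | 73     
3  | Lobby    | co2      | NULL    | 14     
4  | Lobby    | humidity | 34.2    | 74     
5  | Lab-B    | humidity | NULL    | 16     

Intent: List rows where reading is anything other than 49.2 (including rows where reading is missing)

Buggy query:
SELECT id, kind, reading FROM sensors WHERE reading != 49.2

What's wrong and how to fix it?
Bug: 'reading != 49.2' is unknown when reading is NULL, so NULL rows are silently excluded

Fix: Add an explicit OR reading IS NULL to include the missing-value rows

Corrected query:
SELECT id, kind, reading FROM sensors WHERE reading != 49.2 OR reading IS NULL

Result:
id | kind     | reading
---+----------+--------
1  | sound    | NULL   
3  | co2      | NULL   
4  | humidity | 34.2   
5  | humidity | NULL   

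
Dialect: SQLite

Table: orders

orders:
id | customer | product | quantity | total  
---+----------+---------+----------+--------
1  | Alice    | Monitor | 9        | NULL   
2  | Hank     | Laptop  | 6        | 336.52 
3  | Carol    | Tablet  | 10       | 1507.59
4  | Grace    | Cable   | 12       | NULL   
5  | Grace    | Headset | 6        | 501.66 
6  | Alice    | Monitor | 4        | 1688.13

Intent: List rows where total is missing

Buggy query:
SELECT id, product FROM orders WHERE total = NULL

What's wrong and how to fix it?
Bug: Comparing to NULL with '=' never matches; NULL = NULL is unknown, not true

Fix: Use IS NULL to test for NULL

Corrected query:
SELECT id, product FROM orders WHERE total IS NULL

Result:
id | product
---+--------
1  | Monitor
4  | Cable  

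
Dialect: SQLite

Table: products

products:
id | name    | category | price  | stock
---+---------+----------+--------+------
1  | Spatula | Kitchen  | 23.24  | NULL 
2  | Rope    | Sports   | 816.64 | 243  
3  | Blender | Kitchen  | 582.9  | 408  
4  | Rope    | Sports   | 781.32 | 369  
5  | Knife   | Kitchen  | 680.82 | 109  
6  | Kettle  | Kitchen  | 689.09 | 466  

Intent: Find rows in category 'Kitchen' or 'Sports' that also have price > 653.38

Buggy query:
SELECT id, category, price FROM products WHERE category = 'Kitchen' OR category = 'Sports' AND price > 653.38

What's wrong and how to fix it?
Bug: Without parentheses, AND is evaluated before OR, so the price filter only applies to the 'Sports' branch

Fix: Group the OR with parentheses (or use IN), then AND the threshold

Corrected query:
SELECT id, category, price FROM products WHERE (category = 'Kitchen' OR category = 'Sports') AND price > 653.38

Result:
id | category | price 
---+----------+-------
2  | Sports   | 816.64
4  | Sports   | 781.32
5  | Kitchen  | 680.82
6  | Kitchen  | 689.09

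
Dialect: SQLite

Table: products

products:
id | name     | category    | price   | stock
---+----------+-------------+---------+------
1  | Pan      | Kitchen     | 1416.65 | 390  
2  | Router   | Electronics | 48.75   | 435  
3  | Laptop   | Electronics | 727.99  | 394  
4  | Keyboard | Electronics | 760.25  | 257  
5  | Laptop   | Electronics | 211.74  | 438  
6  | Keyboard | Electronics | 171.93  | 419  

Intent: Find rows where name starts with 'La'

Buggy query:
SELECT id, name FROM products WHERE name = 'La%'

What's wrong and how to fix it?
Bug: '=' compares the literal string including the % character; pattern matching needs LIKE

Fix: Replace '=' with LIKE so 'La%' is treated as a pattern

Corrected query:
SELECT id, name FROM products WHERE name LIKE 'La%'

Result:
id | name  
---+-------
3  | Laptop
5  | Laptop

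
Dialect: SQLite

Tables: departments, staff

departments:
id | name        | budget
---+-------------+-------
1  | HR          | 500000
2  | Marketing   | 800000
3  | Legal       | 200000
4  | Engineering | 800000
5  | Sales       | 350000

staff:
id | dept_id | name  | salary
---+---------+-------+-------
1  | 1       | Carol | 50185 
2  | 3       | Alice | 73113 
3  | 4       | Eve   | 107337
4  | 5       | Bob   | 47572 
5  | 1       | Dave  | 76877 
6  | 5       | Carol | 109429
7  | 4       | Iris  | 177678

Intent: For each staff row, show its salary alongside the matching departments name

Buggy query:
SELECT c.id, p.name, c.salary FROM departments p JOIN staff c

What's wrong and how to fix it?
Bug: JOIN with no ON clause produces a cartesian product; every staff row pairs with every departments row

Fix: Add ON c.dept_id = p.id to the JOIN

Corrected query:
SELECT c.id, p.name, c.salary FROM departments p JOIN staff c ON c.dept_id = p.id

Result:
id | name        | salary
---+-------------+-------
1  | HR          | 50185 
2  | Legal       | 73113 
3  | Engineering | 107337
4  | Sales       | 47572 
5  | HR          | 76877 
6  | Sales       | 109429
7  | Engineering | 177678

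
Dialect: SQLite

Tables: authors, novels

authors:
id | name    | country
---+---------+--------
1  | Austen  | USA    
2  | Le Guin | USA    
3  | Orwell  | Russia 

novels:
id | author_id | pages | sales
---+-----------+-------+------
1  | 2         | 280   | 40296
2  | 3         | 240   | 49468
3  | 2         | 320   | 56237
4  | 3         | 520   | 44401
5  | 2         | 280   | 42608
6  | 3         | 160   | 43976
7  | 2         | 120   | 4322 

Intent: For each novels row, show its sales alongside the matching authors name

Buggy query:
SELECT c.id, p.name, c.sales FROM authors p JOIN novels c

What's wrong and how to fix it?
Bug: Missing join condition: each novels row is matched to all authors rows instead of just its own

Fix: Specify the join condition linking the foreign key to the parent id

Corrected query:
SELECT c.id, p.name, c.sales FROM authors p JOIN novels c ON c.author_id = p.id

Result:
id | name    | sales
---+---------+------
1  | Le Guin | 40296
2  | Orwell  | 49468
3  | Le Guin | 56237
4  | Orwell  | 44401
5  | Le Guin | 42608
6  | Orwell  | 43976
7  | Le Guin | 4322 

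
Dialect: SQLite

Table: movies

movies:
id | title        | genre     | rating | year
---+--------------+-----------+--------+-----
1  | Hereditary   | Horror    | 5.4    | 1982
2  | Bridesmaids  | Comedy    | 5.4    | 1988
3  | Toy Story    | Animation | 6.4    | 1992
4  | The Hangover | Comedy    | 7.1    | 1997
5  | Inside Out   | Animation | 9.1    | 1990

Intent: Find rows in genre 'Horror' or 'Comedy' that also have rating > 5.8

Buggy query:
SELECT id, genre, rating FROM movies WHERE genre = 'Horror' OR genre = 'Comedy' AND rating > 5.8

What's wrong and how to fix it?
Bug: AND binds tighter than OR, so this parses as genre = 'Horror' OR (genre = 'Comedy' AND rating > 5.8)

Fix: Add parentheses around the OR so the AND applies to both alternatives

Corrected query:
SELECT id, genre, rating FROM movies WHERE (genre = 'Horror' OR genre = 'Comedy') AND rating > 5.8

Result:
id | genre  | rating
---+--------+-------
4  | Comedy | 7.1   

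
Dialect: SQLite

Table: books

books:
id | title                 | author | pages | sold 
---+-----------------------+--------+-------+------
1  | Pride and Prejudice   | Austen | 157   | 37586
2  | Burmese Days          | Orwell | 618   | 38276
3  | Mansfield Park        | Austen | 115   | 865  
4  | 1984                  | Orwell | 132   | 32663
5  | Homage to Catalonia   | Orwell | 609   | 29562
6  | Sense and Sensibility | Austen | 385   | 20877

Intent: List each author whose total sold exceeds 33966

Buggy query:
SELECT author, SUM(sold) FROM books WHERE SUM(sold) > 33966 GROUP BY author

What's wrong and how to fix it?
Bug: WHERE runs before GROUP BY, so aggregates aren't available there

Fix: Use HAVING (which filters groups after aggregation) instead of WHERE

Corrected query:
SELECT author, SUM(sold) FROM books GROUP BY author HAVING SUM(sold) > 33966

Result:
author | SUM(sold)
-------+----------
Austen | 59328    
Orwell | 100501   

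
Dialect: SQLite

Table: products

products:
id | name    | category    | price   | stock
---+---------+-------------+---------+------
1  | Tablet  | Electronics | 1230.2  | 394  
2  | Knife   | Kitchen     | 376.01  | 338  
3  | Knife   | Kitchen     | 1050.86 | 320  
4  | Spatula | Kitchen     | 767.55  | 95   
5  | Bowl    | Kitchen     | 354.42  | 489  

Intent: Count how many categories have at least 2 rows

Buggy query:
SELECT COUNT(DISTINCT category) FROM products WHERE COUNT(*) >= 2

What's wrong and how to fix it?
Bug: WHERE filters individual rows, not groups, so a group-level COUNT is invalid there

Fix: Group first with HAVING COUNT(*) >= 2, then COUNT the resulting groups

Corrected query:
SELECT COUNT(*) FROM (SELECT category FROM products GROUP BY category HAVING COUNT(*) >= 2)

Result:
COUNT(*)
--------
1       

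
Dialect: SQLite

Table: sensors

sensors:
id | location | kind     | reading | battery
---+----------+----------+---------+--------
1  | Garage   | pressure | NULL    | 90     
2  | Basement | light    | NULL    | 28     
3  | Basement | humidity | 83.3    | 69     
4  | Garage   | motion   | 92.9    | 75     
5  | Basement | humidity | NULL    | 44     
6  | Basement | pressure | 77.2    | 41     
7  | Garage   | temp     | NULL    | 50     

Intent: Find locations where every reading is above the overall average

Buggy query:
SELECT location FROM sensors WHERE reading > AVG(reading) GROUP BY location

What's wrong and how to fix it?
Bug: AVG() is an aggregate; it can't sit directly in WHERE

Fix: Use a subquery for AVG and a HAVING MIN(...) filter so the condition holds for every row in the group

Corrected query:
SELECT location FROM sensors GROUP BY location HAVING MIN(reading) > (SELECT AVG(reading) FROM sensors)

Result:
location
--------
Garage  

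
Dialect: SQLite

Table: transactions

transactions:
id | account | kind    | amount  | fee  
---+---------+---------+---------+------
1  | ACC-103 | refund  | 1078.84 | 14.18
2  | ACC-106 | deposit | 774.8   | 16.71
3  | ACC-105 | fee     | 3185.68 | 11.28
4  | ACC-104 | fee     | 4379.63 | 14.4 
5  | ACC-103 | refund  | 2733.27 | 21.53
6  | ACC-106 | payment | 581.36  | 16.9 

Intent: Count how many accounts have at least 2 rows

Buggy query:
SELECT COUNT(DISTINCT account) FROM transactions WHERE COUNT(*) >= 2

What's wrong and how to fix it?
Bug: WHERE filters individual rows, not groups, so a group-level COUNT is invalid there

Fix: Use a subquery that GROUPs and filters with HAVING, then count its rows

Corrected query:
SELECT COUNT(*) FROM (SELECT account FROM transactions GROUP BY account HAVING COUNT(*) >= 2)

Result:
COUNT(*)
--------
2       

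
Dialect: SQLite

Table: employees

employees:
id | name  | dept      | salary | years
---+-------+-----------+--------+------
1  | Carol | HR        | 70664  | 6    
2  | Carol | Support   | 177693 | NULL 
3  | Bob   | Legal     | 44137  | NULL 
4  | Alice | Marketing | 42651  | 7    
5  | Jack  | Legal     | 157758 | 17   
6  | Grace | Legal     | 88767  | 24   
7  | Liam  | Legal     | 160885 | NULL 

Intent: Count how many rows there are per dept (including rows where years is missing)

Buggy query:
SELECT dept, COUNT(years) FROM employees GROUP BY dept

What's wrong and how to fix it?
Bug: COUNT(years) skips NULLs, so groups with missing years are undercounted

Fix: Use COUNT(*) to count all rows regardless of NULL

Corrected query:
SELECT dept, COUNT(*) FROM employees GROUP BY dept

Result:
dept      | COUNT(*)
----------+---------
HR        | 1       
Legal     | 4       
Marketing | 1       
Support   | 1       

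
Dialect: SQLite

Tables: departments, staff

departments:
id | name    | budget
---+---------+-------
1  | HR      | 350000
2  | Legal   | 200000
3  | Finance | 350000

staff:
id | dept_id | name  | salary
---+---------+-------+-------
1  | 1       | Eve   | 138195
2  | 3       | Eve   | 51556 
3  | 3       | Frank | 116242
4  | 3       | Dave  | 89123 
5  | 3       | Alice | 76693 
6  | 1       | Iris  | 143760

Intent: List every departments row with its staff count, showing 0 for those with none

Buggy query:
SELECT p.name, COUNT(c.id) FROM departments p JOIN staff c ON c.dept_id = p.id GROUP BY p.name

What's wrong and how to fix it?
Bug: INNER JOIN drops departments rows that have no matching staff rows

Fix: Use LEFT JOIN so parents without children still appear (COUNT(c.id) gives 0)

Corrected query:
SELECT p.name, COUNT(c.id) FROM departments p LEFT JOIN staff c ON c.dept_id = p.id GROUP BY p.name

Result:
name    | COUNT(c.id)
--------+------------
Finance | 4          
HR      | 2          
Legal   | 0          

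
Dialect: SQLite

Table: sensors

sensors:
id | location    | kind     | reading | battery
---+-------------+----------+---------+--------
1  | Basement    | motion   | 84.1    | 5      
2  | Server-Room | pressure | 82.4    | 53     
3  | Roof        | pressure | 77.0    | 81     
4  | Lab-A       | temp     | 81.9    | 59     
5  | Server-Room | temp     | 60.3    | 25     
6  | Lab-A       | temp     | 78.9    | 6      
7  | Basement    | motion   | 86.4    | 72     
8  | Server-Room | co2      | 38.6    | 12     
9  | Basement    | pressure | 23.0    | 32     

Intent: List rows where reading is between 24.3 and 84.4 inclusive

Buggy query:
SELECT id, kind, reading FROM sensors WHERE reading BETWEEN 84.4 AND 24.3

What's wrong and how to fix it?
Bug: BETWEEN expects the lower bound first; with 84.4 AND 24.3 the range is empty

Fix: Swap the bounds so the smaller value comes first

Corrected query:
SELECT id, kind, reading FROM sensors WHERE reading BETWEEN 24.3 AND 84.4

Result:
id | kind     | reading
---+----------+--------
1  | motion   | 84.1   
2  | pressure | 82.4   
3  | pressure | 77     
4  | temp     | 81.9   
5  | temp     | 60.3   
6  | temp     | 78.9   
8  | co2      | 38.6   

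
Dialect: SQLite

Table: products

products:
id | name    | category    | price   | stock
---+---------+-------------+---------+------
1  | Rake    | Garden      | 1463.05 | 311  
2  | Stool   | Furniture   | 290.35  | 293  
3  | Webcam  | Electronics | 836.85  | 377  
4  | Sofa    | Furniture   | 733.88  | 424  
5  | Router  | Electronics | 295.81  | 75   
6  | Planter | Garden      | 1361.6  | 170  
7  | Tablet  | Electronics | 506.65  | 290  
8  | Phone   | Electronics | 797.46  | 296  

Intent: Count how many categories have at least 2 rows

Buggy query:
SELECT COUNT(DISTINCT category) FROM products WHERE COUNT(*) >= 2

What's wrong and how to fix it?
Bug: COUNT(*) cannot appear in WHERE; the per-group count doesn't exist yet

Fix: Group first with HAVING COUNT(*) >= 2, then COUNT the resulting groups

Corrected query:
SELECT COUNT(*) FROM (SELECT category FROM products GROUP BY category HAVING COUNT(*) >= 2)

Result:
COUNT(*)
--------
3       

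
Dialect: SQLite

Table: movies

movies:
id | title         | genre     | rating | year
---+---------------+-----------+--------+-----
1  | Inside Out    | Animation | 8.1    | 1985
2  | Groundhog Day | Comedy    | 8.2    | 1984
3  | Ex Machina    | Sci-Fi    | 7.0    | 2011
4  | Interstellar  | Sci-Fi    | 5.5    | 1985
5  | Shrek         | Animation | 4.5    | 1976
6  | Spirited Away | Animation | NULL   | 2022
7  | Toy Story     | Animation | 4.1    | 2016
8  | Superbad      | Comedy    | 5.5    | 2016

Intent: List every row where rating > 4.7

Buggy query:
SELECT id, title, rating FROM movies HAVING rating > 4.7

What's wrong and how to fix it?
Bug: This is a non-aggregate query (no GROUP BY, no aggregates), so in SQLite the HAVING clause is invalid here; a row-level condition belongs in WHERE

Fix: Replace HAVING with WHERE since the condition applies to individual rows

Corrected query:
SELECT id, title, rating FROM movies WHERE rating > 4.7

Result:
id | title         | rating
---+---------------+-------
1  | Inside Out    | 8.1   
2  | Groundhog Day | 8.2   
3  | Ex Machina    | 7     
4  | Interstellar  | 5.5   
8  | Superbad      | 5.5   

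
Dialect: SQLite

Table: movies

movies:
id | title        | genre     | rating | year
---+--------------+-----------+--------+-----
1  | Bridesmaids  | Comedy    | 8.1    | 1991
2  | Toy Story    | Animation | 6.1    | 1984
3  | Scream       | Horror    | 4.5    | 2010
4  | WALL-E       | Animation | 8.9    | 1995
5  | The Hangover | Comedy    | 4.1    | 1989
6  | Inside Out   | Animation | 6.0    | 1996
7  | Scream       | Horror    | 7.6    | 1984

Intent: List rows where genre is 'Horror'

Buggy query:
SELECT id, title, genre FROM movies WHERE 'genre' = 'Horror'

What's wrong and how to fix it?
Bug: 'genre' in single quotes is a string literal, not the column; the comparison is literal-vs-literal and never true

Fix: Reference the column as genre without single quotes

Corrected query:
SELECT id, title, genre FROM movies WHERE genre = 'Horror'

Result:
id | title  | genre 
---+--------+-------
3  | Scream | Horror
7  | Scream | Horror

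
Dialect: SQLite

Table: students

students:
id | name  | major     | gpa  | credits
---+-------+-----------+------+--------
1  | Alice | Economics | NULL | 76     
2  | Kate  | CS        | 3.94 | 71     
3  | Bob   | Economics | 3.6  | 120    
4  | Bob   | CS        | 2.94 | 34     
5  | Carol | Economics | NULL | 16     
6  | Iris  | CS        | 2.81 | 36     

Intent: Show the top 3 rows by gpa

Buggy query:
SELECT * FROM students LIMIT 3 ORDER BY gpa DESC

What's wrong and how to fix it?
Bug: LIMIT must come after ORDER BY

Fix: Sort with ORDER BY, then apply LIMIT

Corrected query:
SELECT * FROM students ORDER BY gpa DESC LIMIT 3

Result:
id | name | major     | gpa  | credits
---+------+-----------+------+--------
2  | Kate | CS        | 3.94 | 71     
3  | Bob  | Economics | 3.6  | 120    
4  | Bob  | CS        | 2.94 | 34     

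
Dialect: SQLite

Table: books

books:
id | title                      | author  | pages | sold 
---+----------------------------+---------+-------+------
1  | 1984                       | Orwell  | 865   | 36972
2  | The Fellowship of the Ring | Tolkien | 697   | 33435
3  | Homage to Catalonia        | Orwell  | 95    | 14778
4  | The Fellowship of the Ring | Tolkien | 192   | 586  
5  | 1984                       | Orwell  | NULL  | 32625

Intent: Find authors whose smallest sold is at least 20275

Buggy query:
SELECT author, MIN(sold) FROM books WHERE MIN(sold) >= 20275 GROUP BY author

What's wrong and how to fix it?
Bug: MIN() in WHERE is a misuse of aggregate

Fix: Replace WHERE with HAVING after the GROUP BY

Corrected query:
SELECT author, MIN(sold) FROM books GROUP BY author HAVING MIN(sold) >= 20275

Result:
(no rows)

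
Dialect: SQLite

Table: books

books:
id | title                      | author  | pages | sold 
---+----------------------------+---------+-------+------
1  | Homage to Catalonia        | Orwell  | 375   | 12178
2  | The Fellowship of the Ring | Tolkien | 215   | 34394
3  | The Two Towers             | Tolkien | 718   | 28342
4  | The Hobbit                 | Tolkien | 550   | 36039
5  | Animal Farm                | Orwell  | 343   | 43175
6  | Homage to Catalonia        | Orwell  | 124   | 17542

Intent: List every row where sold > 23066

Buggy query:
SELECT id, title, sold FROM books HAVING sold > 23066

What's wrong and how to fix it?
Bug: This is a non-aggregate query (no GROUP BY, no aggregates), so in SQLite the HAVING clause is invalid here; a row-level condition belongs in WHERE

Fix: Use WHERE for row-level filtering

Corrected query:
SELECT id, title, sold FROM books WHERE sold > 23066

Result:
id | title                      | sold 
---+----------------------------+------
2  | The Fellowship of the Ring | 34394
3  | The Two Towers             | 28342
4  | The Hobbit                 | 36039
5  | Animal Farm                | 43175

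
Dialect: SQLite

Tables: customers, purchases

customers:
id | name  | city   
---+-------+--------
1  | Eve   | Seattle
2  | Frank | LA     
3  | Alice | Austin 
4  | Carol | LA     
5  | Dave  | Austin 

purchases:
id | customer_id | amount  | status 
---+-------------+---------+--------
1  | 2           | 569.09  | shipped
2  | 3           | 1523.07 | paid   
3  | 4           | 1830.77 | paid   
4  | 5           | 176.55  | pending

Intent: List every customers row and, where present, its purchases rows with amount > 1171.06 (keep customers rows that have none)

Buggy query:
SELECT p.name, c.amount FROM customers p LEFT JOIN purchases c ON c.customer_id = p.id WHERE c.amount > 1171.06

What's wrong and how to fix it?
Bug: A WHERE condition on the right-hand table after LEFT JOIN drops unmatched parents

Fix: Put 'c.amount > 1171.06' in the JOIN's ON clause instead of WHERE

Corrected query:
SELECT p.name, c.amount FROM customers p LEFT JOIN purchases c ON c.customer_id = p.id AND c.amount > 1171.06

Result:
name  | amount 
------+--------
Eve   | NULL   
Frank | NULL   
Alice | 1523.07
Carol | 1830.77
Dave  | NULL   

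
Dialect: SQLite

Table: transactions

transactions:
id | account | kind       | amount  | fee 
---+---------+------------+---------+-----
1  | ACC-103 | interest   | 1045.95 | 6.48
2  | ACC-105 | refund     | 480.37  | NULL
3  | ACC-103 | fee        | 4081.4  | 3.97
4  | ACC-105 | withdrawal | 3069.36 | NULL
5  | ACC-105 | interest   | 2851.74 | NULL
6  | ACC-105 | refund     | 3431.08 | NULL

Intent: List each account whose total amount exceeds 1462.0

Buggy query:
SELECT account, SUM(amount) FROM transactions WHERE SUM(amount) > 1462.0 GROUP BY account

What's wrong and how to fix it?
Bug: WHERE runs before GROUP BY, so aggregates aren't available there

Fix: Use HAVING (which filters groups after aggregation) instead of WHERE

Corrected query:
SELECT account, SUM(amount) FROM transactions GROUP BY account HAVING SUM(amount) > 1462.0

Result:
account | SUM(amount)
--------+------------
ACC-103 | 5127.35    
ACC-105 | 9832.55    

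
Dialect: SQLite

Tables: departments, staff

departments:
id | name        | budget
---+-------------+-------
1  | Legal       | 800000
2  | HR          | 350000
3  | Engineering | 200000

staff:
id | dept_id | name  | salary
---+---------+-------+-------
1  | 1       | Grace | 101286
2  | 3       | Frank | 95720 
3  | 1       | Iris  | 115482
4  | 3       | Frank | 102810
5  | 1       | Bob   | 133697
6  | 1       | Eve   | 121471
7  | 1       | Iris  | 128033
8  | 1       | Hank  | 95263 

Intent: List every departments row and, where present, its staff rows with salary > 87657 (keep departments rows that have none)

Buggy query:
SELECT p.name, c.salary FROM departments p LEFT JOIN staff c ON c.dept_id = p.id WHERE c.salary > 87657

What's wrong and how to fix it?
Bug: A WHERE condition on the right-hand table after LEFT JOIN drops unmatched parents

Fix: Move the right-table condition into the ON clause so unmatched parents are kept

Corrected query:
SELECT p.name, c.salary FROM departments p LEFT JOIN staff c ON c.dept_id = p.id AND c.salary > 87657

Result:
name        | salary
------------+-------
Legal       | 95263 
Legal       | 101286
Legal       | 115482
Legal       | 121471
Legal       | 128033
Legal       | 133697
HR          | NULL  
Engineering | 95720 
Engineering | 102810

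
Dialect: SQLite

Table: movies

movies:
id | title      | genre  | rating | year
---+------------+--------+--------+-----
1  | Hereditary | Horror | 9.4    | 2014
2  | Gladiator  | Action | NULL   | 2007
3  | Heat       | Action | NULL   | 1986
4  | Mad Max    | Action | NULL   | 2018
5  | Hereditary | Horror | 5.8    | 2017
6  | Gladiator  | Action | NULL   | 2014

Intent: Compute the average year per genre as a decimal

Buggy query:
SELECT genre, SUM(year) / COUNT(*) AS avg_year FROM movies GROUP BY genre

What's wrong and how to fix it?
Bug: Both operands are integers, so '/' performs integer division and truncates

Fix: Multiply by 1.0 (or CAST to REAL) to force floating-point division

Corrected query:
SELECT genre, SUM(year) * 1.0 / COUNT(*) AS avg_year FROM movies GROUP BY genre

Result:
genre  | avg_year
-------+---------
Action | 2006.25 
Horror | 2015.5  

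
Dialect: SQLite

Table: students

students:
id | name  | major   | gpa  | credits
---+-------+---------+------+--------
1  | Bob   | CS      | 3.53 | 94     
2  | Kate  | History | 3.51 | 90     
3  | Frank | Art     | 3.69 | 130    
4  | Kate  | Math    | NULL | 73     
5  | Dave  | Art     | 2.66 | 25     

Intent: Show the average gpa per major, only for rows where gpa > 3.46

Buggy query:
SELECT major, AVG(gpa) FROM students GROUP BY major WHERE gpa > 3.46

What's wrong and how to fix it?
Bug: WHERE cannot follow GROUP BY

Fix: Move the WHERE clause before GROUP BY

Corrected query:
SELECT major, AVG(gpa) FROM students WHERE gpa > 3.46 GROUP BY major

Result:
major   | AVG(gpa)
--------+---------
Art     | 3.69    
CS      | 3.53    
History | 3.51    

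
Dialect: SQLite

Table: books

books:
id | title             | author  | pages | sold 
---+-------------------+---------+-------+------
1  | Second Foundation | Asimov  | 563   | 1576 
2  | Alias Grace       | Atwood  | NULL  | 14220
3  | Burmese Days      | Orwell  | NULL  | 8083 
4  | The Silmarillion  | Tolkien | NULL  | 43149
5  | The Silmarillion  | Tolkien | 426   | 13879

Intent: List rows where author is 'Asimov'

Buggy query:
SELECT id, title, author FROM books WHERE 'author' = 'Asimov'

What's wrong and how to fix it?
Bug: 'author' in single quotes is a string literal, not the column; the comparison is literal-vs-literal and never true

Fix: Remove the quotes around the column name (or use double quotes for an identifier)

Corrected query:
SELECT id, title, author FROM books WHERE author = 'Asimov'

Result:
id | title             | author
---+-------------------+-------
1  | Second Foundation | Asimov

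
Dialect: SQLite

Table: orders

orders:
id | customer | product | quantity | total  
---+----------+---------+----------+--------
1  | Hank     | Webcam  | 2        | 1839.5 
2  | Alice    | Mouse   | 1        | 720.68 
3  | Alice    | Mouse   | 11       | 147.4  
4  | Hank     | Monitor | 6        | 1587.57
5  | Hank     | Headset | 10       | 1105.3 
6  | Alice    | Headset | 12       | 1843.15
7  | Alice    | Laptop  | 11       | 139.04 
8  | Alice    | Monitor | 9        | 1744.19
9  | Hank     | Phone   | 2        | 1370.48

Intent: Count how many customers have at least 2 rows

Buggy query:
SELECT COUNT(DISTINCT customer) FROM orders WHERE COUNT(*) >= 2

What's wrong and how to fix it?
Bug: COUNT(*) cannot appear in WHERE; the per-group count doesn't exist yet

Fix: Group first with HAVING COUNT(*) >= 2, then COUNT the resulting groups

Corrected query:
SELECT COUNT(*) FROM (SELECT customer FROM orders GROUP BY customer HAVING COUNT(*) >= 2)

Result:
COUNT(*)
--------
2       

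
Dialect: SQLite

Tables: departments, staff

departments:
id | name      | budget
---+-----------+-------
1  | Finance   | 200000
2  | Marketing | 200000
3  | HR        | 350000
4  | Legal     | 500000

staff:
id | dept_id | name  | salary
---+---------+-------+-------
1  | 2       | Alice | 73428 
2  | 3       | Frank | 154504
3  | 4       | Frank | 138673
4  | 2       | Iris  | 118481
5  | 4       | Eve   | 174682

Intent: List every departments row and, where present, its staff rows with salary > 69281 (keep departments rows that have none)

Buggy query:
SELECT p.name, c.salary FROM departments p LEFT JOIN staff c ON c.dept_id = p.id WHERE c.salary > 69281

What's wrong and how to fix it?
Bug: Filtering c.salary in WHERE discards the NULL rows produced by LEFT JOIN, turning it into an inner join

Fix: Move the right-table condition into the ON clause so unmatched parents are kept

Corrected query:
SELECT p.name, c.salary FROM departments p LEFT JOIN staff c ON c.dept_id = p.id AND c.salary > 69281

Result:
name      | salary
----------+-------
Finance   | NULL  
Marketing | 73428 
Marketing | 118481
HR        | 154504
Legal     | 138673
Legal     | 174682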